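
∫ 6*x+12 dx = 3*x^2 + 12*x + C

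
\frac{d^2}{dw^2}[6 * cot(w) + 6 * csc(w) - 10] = -6/sin(w) + 12*cos(w)/sin(w)^3 + 12/sin(w)^3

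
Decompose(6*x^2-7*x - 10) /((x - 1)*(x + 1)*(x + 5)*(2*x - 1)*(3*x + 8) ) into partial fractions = -54/(95*(3*x + 8)) + 64/(209*(2*x - 1)) + 25/(264*(x + 5)) + 1/(40*(x + 1)) - 1/(12*(x - 1))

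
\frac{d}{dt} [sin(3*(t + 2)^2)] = 6*(t + 2)*cos(3*t^2 + 12*t + 12)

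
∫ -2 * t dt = -t^2 + C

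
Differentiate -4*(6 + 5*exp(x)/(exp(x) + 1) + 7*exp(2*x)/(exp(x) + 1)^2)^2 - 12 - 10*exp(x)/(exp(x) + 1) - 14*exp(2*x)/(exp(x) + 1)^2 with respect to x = (-2774*exp(4*x) - 3390*exp(3*x) - 1650*exp(2*x) - 250*exp(x))/(exp(5*x) + 5*exp(4*x) + 10*exp(3*x) + 10*exp(2*x) + 5*exp(x) + 1)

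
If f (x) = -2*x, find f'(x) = -2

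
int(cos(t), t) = sin(t) + C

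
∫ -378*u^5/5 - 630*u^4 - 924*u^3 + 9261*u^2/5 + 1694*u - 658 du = -63*u^6/5 - 126*u^5 - 231*u^4 + 3087*u^3/5 + 847*u^2 - 658*u + C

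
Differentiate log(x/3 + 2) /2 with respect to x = 1/(2*x + 12)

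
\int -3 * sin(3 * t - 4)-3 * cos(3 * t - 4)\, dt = sqrt(2)*cos(3*t - 4 + pi/4) + C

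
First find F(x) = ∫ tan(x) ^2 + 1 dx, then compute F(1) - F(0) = tan(1)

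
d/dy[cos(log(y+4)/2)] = -sin(log(y + 4)/2)/(2*y + 8)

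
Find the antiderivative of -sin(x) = cos(x) + C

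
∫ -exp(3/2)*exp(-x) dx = exp(3/2 - x) + C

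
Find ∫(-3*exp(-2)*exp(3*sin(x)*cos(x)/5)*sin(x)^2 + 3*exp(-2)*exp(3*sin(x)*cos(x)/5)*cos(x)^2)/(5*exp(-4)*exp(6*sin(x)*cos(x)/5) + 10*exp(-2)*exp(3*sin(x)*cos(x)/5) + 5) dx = exp(3*sin(2*x)/10)/(exp(3*sin(2*x)/10) + exp(2)) + C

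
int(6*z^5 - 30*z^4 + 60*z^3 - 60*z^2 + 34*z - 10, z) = z^6 - 6*z^5 + 15*z^4 - 20*z^3 + 17*z^2 - 10*z + C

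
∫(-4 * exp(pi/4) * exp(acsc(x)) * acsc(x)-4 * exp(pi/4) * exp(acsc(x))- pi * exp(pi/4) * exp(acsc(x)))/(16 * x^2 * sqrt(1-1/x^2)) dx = (4*acsc(x) + pi)*exp(acsc(x) + pi/4)/16 + C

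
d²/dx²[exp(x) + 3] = exp(x)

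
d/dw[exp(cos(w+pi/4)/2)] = -exp(cos(w + pi/4)/2)*sin(w + pi/4)/2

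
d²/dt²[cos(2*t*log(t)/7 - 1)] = (-4*t*log(t)^2*cos(2*t*log(t)/7 - 1) - 8*t*log(t)*cos(2*t*log(t)/7 - 1) - 4*t*cos(2*t*log(t)/7 - 1) - 14*sin(2*t*log(t)/7 - 1))/(49*t)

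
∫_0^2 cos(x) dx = sin(2)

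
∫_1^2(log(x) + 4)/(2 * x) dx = -4 + (log(2)/2 + 2)^2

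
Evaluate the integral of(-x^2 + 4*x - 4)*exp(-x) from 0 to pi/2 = -2 + ((-1 + pi/2)^2 + 1)*exp(-pi/2)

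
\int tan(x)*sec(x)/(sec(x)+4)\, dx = log(sec(x) + 4) + C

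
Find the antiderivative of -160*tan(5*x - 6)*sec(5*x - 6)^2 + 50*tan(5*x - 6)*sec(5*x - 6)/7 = 2*(5 - 56/cos(5*x - 6))/(7*cos(5*x - 6)) + C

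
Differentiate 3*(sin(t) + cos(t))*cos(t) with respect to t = 3*sqrt(2)*cos(2*t + pi/4)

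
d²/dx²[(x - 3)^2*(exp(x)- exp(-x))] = (x^2*exp(2*x) - x^2 - 2*x*exp(2*x) + 10*x - exp(2*x) - 23)*exp(-x)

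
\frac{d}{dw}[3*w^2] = 6*w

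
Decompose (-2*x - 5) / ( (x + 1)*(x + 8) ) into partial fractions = -11/(7*(x + 8)) - 3/(7*(x + 1))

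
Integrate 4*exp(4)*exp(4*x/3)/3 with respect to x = exp(4*x/3 + 4) + C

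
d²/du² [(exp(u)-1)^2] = 4*exp(2*u) - 2*exp(u)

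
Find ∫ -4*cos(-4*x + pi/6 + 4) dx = sin(-4*x + pi/6 + 4) + C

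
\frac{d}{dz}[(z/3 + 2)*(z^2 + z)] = z^2 + 14*z/3 + 2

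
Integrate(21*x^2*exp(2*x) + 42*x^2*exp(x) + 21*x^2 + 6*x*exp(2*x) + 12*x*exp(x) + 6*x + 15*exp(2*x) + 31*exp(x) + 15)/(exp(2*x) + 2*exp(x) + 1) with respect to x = ((exp(x) + 1)*(7*x^3 + 3*x^2 + 15*x - 18) + exp(x))/(exp(x) + 1) + C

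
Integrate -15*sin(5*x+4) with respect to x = 3*cos(5*x + 4) + C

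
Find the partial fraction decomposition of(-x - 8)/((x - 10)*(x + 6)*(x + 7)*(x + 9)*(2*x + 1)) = 40/(17017*(2*x + 1)) + 1/(1938*(x + 9)) + 1/(442*(x + 7)) - 1/(264*(x + 6)) - 3/(18088*(x - 10))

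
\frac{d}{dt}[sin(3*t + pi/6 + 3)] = 3*cos(3*t + pi/6 + 3)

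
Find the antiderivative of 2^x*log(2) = 2^x + C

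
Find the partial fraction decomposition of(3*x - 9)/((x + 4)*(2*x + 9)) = 45/(2*x + 9) - 21/(x + 4)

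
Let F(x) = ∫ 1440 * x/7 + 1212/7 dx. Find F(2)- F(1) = 3372/7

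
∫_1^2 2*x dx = 3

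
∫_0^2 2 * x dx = 4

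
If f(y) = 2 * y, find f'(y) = 2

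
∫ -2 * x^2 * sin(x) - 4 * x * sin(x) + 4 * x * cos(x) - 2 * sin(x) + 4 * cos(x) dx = 2*(x + 1)^2*cos(x) + C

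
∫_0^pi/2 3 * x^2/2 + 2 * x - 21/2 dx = -9 + (-1 + (-2 + pi/2)^2)*(pi/4 + 3)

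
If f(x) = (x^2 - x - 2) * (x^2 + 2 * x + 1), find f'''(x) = 24*x + 6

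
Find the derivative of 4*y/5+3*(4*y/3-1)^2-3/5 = 32*y/3 - 36/5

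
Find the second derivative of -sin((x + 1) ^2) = 4*x^2*sin(x^2 + 2*x + 1) + 8*x*sin(x^2 + 2*x + 1) + 4*sin(x^2 + 2*x + 1) - 2*cos(x^2 + 2*x + 1)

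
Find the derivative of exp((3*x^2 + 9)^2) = 36*x^3*exp(9*x^4 + 54*x^2 + 81) + 108*x*exp(9*x^4 + 54*x^2 + 81)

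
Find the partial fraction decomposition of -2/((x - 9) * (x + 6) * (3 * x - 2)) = 9/(250*(3*x - 2)) - 1/(150*(x + 6)) - 2/(375*(x - 9))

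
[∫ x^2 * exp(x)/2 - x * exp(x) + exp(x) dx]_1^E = -3*E/2 + ((-2 + E)^2 + 2)*exp(E)/2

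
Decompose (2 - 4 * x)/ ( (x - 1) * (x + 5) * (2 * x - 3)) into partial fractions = -16/(13*(2*x - 3)) + 11/(39*(x + 5)) + 1/(3*(x - 1))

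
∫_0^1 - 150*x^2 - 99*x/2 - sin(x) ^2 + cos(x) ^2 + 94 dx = sin(2)/2 + 77/4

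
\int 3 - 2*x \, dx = -x^2 + 3*x + C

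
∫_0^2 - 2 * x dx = -4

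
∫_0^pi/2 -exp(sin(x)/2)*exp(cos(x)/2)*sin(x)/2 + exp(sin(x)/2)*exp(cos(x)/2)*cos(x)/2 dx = 0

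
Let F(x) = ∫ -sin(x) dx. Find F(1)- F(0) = -1 + cos(1)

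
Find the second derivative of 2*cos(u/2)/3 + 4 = -cos(u/2)/6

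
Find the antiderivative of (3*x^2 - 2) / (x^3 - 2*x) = log(2*x^3 - 4*x) + C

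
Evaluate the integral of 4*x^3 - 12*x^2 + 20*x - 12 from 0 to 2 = 0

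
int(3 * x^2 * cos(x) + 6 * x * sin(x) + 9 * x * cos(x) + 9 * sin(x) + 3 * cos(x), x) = (3*x^2 + 9*x + 3)*sin(x) + C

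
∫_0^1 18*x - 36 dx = -27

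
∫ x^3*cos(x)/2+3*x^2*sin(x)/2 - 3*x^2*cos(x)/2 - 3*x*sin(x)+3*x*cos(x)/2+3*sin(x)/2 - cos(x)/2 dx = (x - 1)^3*sin(x)/2 + C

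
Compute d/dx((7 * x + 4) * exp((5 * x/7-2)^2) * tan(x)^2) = (50*x^2*tan(x)/7 + 14*x*tan(x)^2 - 780*x*tan(x)/49 + 14*x + 8*tan(x)^2 - 31*tan(x)/7 + 8)*exp(-20*x/7)*exp(25*x^2/49 + 4)*tan(x)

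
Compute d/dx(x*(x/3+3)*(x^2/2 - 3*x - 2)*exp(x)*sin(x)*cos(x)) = (x^4*sin(2*x)/12 + x^4*cos(2*x)/6 + 7*x^3*sin(2*x)/12 + x^3*cos(2*x)/2 - 49*x^2*sin(2*x)/12 - 29*x^2*cos(2*x)/3 - 38*x*sin(2*x)/3 - 6*x*cos(2*x) - 3*sin(2*x))*exp(x)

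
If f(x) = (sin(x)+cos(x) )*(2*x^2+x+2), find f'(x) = 2*sqrt(2)*x^2*cos(x + pi/4) + 3*x*sin(x) + 5*x*cos(x) - sin(x) + 3*cos(x)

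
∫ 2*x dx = x^2 + C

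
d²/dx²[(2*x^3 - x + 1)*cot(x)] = 4*x^3*cot(x)^3 + 4*x^3*cot(x) - 12*x^2*cot(x)^2 - 12*x^2 - 2*x*cot(x)^3 + 10*x*cot(x) + 2*cot(x)^3 + 2*cot(x)^2 + 2*cot(x) + 2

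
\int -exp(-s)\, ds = exp(-s) + C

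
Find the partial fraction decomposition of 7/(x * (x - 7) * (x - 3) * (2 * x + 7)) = -8/(273*(2*x + 7)) - 7/(156*(x - 3)) + 1/(84*(x - 7)) + 1/(21*x)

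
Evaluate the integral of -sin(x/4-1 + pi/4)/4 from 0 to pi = -sin(pi/4 + 1) + sin(1)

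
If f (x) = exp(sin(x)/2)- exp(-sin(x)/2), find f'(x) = (exp(sin(x)) + 1)*exp(-sin(x)/2)*cos(x)/2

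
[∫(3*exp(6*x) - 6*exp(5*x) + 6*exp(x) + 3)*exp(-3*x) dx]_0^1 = 1 + (-1 - exp(-1) + E)^3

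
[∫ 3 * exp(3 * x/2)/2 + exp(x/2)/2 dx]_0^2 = -2 + E*(1 + exp(2))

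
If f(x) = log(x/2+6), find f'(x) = 1/(x + 12)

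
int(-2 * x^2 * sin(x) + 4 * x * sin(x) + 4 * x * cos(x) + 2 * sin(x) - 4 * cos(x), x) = (2*(x - 1)^2 - 4)*cos(x) + C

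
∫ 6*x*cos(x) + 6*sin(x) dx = 6*x*sin(x) + C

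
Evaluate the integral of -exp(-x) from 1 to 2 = -exp(-1) + exp(-2)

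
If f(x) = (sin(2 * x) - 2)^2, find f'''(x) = -32*sin(4*x) + 32*cos(2*x)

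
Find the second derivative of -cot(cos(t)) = -(2*sin(t)^2*cos(cos(t))/sin(cos(t)) + cos(t))/sin(cos(t))^2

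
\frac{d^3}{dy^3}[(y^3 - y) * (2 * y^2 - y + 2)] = 120*y^2 - 24*y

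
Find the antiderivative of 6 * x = 3*x^2 + C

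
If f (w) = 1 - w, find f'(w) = -1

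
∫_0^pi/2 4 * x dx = pi^2/2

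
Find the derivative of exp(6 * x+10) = 6*exp(6*x + 10)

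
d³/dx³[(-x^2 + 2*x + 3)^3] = -120*x^3 + 360*x^2 - 72*x - 168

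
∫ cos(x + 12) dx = sin(x + 12) + C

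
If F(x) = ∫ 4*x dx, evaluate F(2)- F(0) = 8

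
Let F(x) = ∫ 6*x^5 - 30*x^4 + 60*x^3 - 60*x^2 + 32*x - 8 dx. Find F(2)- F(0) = 0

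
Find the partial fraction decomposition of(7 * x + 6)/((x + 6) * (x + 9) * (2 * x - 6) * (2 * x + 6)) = 19/(288*(x + 9)) - 1/(9*(x + 6)) + 5/(144*(x + 3)) + 1/(96*(x - 3))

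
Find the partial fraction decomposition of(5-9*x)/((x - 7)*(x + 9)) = -43/(8*(x + 9)) - 29/(8*(x - 7))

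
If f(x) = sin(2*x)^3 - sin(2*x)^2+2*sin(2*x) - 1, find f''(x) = -12*sin(2*x)^3 + 8*sin(2*x)^2 + 24*sin(2*x)*cos(2*x)^2 - 8*sin(2*x) - 8*cos(2*x)^2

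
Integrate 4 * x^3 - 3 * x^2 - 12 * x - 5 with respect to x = x^4 - x^3 - 6*x^2 - 5*x + C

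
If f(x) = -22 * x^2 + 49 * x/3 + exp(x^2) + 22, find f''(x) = 4*x^2*exp(x^2) + 2*exp(x^2) - 44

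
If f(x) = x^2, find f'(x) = 2*x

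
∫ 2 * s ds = s^2 + C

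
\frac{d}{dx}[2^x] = 2^x*log(2)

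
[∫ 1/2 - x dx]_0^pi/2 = -pi^2/8 + pi/4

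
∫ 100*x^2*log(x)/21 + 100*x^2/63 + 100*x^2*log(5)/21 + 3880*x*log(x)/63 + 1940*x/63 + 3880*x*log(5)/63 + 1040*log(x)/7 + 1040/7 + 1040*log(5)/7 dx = 20*x*(7*x + 5*(x + 9)^2 + 63)*log(5*x)/63 + C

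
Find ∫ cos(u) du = sin(u) + C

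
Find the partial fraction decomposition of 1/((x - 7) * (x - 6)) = -1/(x - 6) + 1/(x - 7)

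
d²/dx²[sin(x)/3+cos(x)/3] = -sin(x)/3 - cos(x)/3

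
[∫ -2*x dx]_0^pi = -pi^2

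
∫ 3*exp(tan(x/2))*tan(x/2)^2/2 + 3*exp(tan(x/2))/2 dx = 3*exp(tan(x/2)) + C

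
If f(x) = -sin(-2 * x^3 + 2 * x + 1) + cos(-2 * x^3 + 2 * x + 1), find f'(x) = 6*x^2*sin(-2*x^3 + 2*x + 1) + 6*x^2*cos(-2*x^3 + 2*x + 1) - 2*sin(-2*x^3 + 2*x + 1) - 2*cos(-2*x^3 + 2*x + 1)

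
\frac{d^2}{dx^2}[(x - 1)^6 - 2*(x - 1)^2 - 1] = 30*x^4 - 120*x^3 + 180*x^2 - 120*x + 26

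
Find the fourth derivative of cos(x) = cos(x)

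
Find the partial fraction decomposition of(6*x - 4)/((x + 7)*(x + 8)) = 52/(x + 8) - 46/(x + 7)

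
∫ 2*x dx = x^2 + C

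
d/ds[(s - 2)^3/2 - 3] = 3*s^2/2 - 6*s + 6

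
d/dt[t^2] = 2*t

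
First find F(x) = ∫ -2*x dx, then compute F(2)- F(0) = -4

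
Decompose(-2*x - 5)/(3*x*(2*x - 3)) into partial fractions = -16/(9*(2*x - 3)) + 5/(9*x)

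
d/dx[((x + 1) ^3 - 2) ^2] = 6*x^5 + 30*x^4 + 60*x^3 + 48*x^2 + 6*x - 6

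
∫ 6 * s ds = 3*s^2 + C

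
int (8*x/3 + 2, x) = 4*x^2/3 + 2*x + C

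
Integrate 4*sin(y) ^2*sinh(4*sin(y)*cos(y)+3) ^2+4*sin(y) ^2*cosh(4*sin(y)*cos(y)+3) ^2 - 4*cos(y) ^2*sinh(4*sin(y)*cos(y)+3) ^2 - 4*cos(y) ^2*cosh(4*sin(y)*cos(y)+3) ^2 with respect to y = -sinh(4*sin(2*y) + 6)/2 + C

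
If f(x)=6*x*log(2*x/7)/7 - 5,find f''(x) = 6/(7*x)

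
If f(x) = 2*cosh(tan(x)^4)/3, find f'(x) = 8*(tan(x)^2 + 1)*tan(x)^3*sinh(tan(x)^4)/3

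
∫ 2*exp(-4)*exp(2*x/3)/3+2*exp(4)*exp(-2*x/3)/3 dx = 2*sinh(2*x/3 - 4) + C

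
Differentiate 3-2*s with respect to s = -2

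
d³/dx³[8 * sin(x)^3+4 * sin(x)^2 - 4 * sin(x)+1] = -16*sin(2*x) - 2*cos(x) + 54*cos(3*x)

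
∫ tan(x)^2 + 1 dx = tan(x) + C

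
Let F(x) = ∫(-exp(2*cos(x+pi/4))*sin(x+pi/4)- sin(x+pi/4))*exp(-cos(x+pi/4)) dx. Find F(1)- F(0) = -exp(sqrt(2)/2) - exp(-cos(pi/4 + 1)) + exp(-sqrt(2)/2) + exp(cos(pi/4 + 1))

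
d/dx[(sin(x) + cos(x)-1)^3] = 3*sqrt(2)*(sqrt(2)*sin(x + pi/4) - 1)^2*cos(x + pi/4)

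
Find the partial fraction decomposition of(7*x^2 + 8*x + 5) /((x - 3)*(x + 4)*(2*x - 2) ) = 17/(14*(x + 4)) - 1/(x - 1) + 23/(7*(x - 3))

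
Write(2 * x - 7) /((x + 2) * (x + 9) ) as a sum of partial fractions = 25/(7*(x + 9)) - 11/(7*(x + 2))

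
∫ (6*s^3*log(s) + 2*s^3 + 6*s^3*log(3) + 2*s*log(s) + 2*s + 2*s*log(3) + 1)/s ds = (2*s^3 + 2*s + 1)*log(3*s) + C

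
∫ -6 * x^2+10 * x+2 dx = -2*x^3 + 5*x^2 + 2*x + C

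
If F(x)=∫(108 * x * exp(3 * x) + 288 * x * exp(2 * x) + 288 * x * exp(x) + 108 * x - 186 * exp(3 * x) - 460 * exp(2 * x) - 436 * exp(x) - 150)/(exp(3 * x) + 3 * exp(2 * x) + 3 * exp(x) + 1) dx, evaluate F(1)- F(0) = -257/2 + 2*E/(1 + E) + 6*(E/(1 + E) + 1)^2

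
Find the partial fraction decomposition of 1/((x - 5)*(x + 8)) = -1/(13*(x + 8)) + 1/(13*(x - 5))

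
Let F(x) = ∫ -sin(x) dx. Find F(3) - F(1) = cos(3) - cos(1)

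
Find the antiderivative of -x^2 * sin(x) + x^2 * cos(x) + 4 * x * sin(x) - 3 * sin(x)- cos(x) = sqrt(2)*(x - 1)^2*sin(x + pi/4) + C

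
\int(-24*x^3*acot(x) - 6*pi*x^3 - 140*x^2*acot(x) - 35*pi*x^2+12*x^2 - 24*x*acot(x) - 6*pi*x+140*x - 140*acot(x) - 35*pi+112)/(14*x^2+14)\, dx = -(4*acot(x) + pi)*(3*x^2 + 35*x + 28)/14 + C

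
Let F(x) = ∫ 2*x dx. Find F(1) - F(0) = 1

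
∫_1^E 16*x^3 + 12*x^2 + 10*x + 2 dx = -16 + (1 + E + 2*exp(2))^2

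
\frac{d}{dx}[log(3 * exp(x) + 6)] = exp(x)/(exp(x) + 2)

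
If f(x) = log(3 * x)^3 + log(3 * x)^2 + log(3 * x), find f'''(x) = (6*log(x)^2 - 14*log(x) + 12*log(3)*log(x) - 14*log(3) + 2 + 6*log(3)^2)/x^3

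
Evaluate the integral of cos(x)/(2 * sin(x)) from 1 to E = log(sin(E))/2 - log(sin(1))/2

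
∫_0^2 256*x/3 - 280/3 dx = -16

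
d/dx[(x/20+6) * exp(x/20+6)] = x*exp(x/20 + 6)/400 + 7*exp(x/20 + 6)/20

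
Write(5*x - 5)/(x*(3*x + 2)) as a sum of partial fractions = 25/(2*(3*x + 2)) - 5/(2*x)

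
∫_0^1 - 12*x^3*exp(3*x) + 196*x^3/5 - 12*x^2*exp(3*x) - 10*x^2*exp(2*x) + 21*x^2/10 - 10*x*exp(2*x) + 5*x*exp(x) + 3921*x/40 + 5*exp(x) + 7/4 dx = -4*exp(3) - 5*exp(2) + 5*E + 4901/80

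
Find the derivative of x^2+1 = 2*x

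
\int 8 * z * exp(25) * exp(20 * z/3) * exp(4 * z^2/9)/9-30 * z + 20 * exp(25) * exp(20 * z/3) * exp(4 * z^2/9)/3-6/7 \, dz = -15*z^2 - 6*z/7 + exp((2*z + 15)^2/9) + C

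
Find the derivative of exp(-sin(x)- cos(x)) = (sin(x) - cos(x))*exp(-sin(x) - cos(x))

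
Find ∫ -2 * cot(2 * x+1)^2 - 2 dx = cot(2*x + 1) + C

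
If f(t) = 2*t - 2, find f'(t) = 2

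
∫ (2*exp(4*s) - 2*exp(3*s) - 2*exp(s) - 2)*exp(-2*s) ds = (-exp(2*s) + exp(s) + 1)^2*exp(-2*s) + C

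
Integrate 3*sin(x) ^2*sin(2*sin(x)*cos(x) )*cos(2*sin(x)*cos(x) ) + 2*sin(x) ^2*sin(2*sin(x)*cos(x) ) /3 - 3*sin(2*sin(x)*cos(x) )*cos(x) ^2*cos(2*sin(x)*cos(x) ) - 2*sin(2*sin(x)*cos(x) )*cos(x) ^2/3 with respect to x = (9*cos(sin(2*x)) + 4)*cos(sin(2*x))/12 + C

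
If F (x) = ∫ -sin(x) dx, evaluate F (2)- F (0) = -1 + cos(2)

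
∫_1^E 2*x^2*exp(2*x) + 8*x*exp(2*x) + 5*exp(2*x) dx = -5*exp(2) + (1 + exp(2) + 3*E)*exp(2*E)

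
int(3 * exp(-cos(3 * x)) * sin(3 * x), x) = exp(-cos(3*x)) + C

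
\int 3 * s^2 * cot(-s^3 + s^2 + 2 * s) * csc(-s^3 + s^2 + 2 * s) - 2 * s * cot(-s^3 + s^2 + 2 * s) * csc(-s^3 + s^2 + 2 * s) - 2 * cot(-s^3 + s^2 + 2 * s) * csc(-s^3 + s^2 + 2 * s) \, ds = csc(s*(-s^2 + s + 2)) + C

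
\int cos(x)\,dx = sin(x) + C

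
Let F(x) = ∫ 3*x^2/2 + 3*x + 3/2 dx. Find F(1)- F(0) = 7/2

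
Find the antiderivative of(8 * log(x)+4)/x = (2*log(x) + 1)^2 + C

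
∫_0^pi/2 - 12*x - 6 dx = -3*pi*(2 + pi)/2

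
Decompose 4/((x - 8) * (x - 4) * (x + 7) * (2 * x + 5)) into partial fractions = 32/(2457*(2*x + 5)) - 4/(1485*(x + 7)) - 1/(143*(x - 4)) + 1/(315*(x - 8))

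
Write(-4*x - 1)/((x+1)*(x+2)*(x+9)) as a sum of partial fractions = 5/(8*(x + 9)) - 1/(x + 2) + 3/(8*(x + 1))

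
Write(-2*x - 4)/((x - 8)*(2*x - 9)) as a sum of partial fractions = 26/(7*(2*x - 9)) - 20/(7*(x - 8))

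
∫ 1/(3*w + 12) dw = log(w + 4)/3 + C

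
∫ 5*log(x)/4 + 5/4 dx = 5*x*log(x)/4 + C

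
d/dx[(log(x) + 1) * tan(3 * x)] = (6*x*log(x) + 6*x + sin(6*x))/(x*(cos(6*x) + 1))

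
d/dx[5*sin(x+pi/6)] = 5*cos(x + pi/6)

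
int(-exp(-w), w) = exp(-w) + C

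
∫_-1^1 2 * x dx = 0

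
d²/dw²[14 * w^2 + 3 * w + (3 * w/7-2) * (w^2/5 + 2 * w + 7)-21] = 18*w/35 + 1012/35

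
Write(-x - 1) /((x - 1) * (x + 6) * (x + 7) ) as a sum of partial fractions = 3/(4*(x + 7)) - 5/(7*(x + 6)) - 1/(28*(x - 1))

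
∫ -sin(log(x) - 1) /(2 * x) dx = cos(log(x) - 1)/2 + C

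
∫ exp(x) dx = exp(x) + C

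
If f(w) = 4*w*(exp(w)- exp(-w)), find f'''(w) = (4*w*exp(2*w) + 4*w + 12*exp(2*w) - 12)*exp(-w)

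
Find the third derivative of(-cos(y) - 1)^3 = 3*(9*sin(y)^2 - 8*cos(y) - 8)*sin(y)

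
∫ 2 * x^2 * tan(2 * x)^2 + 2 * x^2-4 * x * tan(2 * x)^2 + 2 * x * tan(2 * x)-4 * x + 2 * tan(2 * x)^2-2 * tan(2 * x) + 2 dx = (x - 1)^2*tan(2*x) + C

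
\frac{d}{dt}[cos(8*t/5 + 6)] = -8*sin(8*t/5 + 6)/5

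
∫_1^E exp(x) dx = -E + exp(E)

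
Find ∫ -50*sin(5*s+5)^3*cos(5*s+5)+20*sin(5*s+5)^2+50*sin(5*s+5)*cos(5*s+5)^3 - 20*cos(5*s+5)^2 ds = 5*sin(5*s + 5)^2*cos(5*s + 5)^2 - 2*sin(10*s + 10) + C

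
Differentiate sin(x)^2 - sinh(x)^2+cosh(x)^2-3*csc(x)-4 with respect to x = sin(2*x) + 3*cot(x)*csc(x)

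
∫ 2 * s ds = s^2 + C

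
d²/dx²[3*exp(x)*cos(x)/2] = -3*exp(x)*sin(x)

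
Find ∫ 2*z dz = z^2 + C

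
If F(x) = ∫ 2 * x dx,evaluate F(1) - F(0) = 1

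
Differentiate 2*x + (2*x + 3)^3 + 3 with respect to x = 24*x^2 + 72*x + 56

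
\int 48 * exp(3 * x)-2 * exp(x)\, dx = (16*exp(2*x) - 2)*exp(x) + C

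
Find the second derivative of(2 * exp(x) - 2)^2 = 16*exp(2*x) - 8*exp(x)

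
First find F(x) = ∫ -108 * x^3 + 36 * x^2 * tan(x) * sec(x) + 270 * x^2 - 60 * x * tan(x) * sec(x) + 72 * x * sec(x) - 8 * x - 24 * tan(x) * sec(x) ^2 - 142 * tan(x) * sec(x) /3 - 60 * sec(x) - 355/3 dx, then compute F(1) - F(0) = -2*(6/cos(1) + 107/3)/cos(1)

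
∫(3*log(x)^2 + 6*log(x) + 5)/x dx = (log(x) + 1)^3 + 2*log(x) + C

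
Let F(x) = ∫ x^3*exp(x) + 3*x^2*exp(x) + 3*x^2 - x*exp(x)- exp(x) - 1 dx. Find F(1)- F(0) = 0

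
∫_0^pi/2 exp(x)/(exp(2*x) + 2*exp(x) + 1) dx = -1/2 + exp(pi/2)/(1 + exp(pi/2))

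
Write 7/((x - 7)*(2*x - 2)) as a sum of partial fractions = -7/(12*(x - 1)) + 7/(12*(x - 7))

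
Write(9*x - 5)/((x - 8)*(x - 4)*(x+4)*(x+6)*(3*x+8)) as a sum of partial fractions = -2349/(25600*(3*x + 8)) - 59/(2800*(x + 6)) + 41/(768*(x + 4)) - 31/(6400*(x - 4)) + 67/(21504*(x - 8))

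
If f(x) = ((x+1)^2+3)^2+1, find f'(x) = 4*x^3 + 12*x^2 + 24*x + 16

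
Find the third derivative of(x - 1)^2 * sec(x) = (-x^2*sin(x)/cos(x) + 6*x^2*sin(x)/cos(x)^3 + 2*x*sin(x)/cos(x) - 12*x*sin(x)/cos(x)^3 - 6*x + 12*x/cos(x)^2 + 5*sin(x)/cos(x) + 6*sin(x)/cos(x)^3 + 6 - 12/cos(x)^2)/cos(x)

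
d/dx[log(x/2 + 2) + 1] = 1/(x + 4)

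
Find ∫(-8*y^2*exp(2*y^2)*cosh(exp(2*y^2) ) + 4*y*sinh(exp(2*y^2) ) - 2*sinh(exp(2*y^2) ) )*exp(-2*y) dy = -2*y*exp(-2*y)*sinh(exp(2*y^2)) + C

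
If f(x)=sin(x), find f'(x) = cos(x)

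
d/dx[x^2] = 2*x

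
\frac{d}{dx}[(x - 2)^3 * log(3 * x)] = (3*x^3*log(x) + x^3 + 3*x^3*log(3) - 12*x^2*log(x) - 12*x^2*log(3) - 6*x^2 + 12*x*log(x) + 12*x + 12*x*log(3) - 8)/x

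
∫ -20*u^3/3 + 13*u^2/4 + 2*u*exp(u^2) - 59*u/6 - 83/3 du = -5*u^4/3 + 13*u^3/12 - 59*u^2/12 - 83*u/3 + exp(u^2) + C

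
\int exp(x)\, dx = exp(x) + C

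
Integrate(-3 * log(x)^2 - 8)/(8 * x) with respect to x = -log(x)^3/8 - log(x) + C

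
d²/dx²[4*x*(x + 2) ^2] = 24*x + 32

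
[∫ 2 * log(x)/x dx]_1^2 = log(2)^2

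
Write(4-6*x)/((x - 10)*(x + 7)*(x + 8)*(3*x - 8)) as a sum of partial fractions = 81/(5104*(3*x - 8)) - 13/(144*(x + 8)) + 46/(493*(x + 7)) - 14/(1683*(x - 10))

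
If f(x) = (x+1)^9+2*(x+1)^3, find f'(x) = 9*x^8 + 72*x^7 + 252*x^6 + 504*x^5 + 630*x^4 + 504*x^3 + 258*x^2 + 84*x + 15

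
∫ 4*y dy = 2*y^2 + C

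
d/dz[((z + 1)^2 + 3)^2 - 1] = 4*z^3 + 12*z^2 + 24*z + 16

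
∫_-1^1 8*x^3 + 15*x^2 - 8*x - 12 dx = -14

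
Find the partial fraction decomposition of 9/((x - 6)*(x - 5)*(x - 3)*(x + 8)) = -9/(2002*(x + 8)) + 3/(22*(x - 3)) - 9/(26*(x - 5)) + 3/(14*(x - 6))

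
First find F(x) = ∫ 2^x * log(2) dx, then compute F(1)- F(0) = 1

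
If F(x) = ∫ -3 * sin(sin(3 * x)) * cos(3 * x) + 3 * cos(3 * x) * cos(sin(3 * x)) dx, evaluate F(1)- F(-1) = 2*sin(sin(3))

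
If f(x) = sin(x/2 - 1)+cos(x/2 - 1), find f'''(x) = -sqrt(2)*cos(x/2 - 1 + pi/4)/8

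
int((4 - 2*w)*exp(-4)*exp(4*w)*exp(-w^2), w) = exp(-(w - 2)^2) + C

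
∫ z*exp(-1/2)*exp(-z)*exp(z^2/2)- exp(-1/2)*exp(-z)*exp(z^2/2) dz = exp((z - 1)^2/2 - 1) + C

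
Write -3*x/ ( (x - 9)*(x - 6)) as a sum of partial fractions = 6/(x - 6) - 9/(x - 9)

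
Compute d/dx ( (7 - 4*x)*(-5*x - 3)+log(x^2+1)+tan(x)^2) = (40*x^3 + 2*x^2*sin(x)/cos(x)^3 - 23*x^2 + 42*x + 2*sin(x)/cos(x)^3 - 23)/(x^2 + 1)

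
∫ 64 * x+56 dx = 32*x^2 + 56*x + C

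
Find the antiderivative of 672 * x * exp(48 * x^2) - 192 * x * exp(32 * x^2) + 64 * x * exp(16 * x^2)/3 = (21*exp(32*x^2) - 9*exp(16*x^2) + 2)*exp(16*x^2)/3 + C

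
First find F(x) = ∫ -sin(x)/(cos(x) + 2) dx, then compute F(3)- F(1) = -log(cos(1) + 2) + log(cos(3) + 2)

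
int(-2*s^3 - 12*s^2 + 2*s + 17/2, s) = -s^4/2 - 4*s^3 + s^2 + 17*s/2 + C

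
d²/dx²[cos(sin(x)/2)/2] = sin(x)*sin(sin(x)/2)/4 - cos(x)^2*cos(sin(x)/2)/8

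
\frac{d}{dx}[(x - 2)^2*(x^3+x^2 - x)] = 5*x^4 - 12*x^3 - 3*x^2 + 16*x - 4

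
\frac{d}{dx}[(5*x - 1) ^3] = 375*x^2 - 150*x + 15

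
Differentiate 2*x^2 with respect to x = 4*x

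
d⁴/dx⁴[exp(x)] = exp(x)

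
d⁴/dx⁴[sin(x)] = sin(x)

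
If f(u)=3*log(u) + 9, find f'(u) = 3/u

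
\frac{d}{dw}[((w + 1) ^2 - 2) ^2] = 4*w^3 + 12*w^2 + 4*w - 4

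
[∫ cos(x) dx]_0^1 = sin(1)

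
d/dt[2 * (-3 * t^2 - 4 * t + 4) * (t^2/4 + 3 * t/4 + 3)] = -6*t^3 - 39*t^2/2 - 44*t - 18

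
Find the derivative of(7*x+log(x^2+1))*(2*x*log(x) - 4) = (28*x^3*log(x) + 14*x^3 + 2*x^2*log(x)*log(x^2 + 1) + 4*x^2*log(x) + 2*x^2*log(x^2 + 1) - 28*x^2 + 28*x*log(x) + 6*x + 2*log(x)*log(x^2 + 1) + 2*log(x^2 + 1) - 28)/(x^2 + 1)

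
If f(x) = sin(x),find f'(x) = cos(x)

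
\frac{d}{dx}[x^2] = 2*x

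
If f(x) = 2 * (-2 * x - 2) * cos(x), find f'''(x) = -4*x*sin(x) - 4*sin(x) + 12*cos(x)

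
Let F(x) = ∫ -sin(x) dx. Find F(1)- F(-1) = 0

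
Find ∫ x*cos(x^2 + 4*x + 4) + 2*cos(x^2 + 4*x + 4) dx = sin((x + 2)^2)/2 + C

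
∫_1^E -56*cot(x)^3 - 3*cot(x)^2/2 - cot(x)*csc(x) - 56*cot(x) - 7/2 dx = -28*cot(1)^2 - 2*E + 3*cot(E)/2 - csc(1) - 3*cot(1)/2 + 2 + csc(E) + 28*cot(E)^2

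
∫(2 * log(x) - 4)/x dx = (log(x) - 2)^2 + C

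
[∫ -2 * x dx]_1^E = 1 - exp(2)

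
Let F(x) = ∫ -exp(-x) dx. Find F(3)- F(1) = -exp(-1) + exp(-3)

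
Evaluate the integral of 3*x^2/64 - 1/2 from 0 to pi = -pi/2 + pi^3/64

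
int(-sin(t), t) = cos(t) + C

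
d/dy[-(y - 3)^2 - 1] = 6 - 2*y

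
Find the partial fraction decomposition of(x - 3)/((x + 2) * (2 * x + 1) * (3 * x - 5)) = -12/(143*(3*x - 5)) + 14/(39*(2*x + 1)) - 5/(33*(x + 2))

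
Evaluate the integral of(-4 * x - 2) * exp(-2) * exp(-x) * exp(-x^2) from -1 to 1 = -2*exp(-2) + 2*exp(-4)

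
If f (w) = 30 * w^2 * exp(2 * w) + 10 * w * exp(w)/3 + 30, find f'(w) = 60*w^2*exp(2*w) + 60*w*exp(2*w) + 10*w*exp(w)/3 + 10*exp(w)/3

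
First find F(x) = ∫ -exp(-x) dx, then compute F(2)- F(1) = -exp(-1) + exp(-2)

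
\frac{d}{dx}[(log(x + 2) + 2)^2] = (2*log(x + 2) + 4)/(x + 2)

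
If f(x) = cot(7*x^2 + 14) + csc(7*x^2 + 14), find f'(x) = -14*x*cot(7*x^2 + 14)^2 - 14*x*cot(7*x^2 + 14)*csc(7*x^2 + 14) - 14*x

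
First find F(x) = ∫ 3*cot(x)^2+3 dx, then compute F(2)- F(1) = -3*cot(2) + 3*cot(1)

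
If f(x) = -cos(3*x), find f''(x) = 9*cos(3*x)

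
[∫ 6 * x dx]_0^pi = 3*pi^2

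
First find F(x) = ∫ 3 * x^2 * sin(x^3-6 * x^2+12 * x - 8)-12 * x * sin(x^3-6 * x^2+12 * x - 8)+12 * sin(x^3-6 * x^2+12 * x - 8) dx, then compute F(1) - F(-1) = -cos(1) + cos(27)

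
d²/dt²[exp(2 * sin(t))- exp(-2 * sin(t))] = 2*(-exp(4*sin(t))*sin(t) + 2*exp(4*sin(t))*cos(t)^2 - sin(t) - 2*cos(t)^2)*exp(-2*sin(t))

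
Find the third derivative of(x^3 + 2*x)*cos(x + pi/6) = x*(x^2*sin(x + pi/6) - 9*x*cos(x + pi/6) - 16*sin(x + pi/6))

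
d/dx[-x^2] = -2*x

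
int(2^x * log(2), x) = 2^x + C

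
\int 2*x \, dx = x^2 + C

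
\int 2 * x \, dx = x^2 + C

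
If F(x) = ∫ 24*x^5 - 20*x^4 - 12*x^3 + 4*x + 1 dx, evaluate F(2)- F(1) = 90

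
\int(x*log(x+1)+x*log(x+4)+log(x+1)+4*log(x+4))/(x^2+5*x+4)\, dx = log(x + 1)*log(x + 4) + C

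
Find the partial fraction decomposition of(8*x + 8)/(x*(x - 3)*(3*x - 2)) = -60/(7*(3*x - 2)) + 32/(21*(x - 3)) + 4/(3*x)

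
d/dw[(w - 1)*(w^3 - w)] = 4*w^3 - 3*w^2 - 2*w + 1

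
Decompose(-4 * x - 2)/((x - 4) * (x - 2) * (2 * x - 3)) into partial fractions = -32/(5*(2*x - 3)) + 5/(x - 2) - 9/(5*(x - 4))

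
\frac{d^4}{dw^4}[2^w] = 2^w*log(2)^4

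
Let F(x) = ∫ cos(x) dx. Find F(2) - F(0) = sin(2)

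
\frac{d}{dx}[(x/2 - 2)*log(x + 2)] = (x*log(x + 2) + x + 2*log(x + 2) - 4)/(2*x + 4)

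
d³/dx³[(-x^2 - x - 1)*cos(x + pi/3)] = -x^2*sin(x + pi/3) - x*sin(x + pi/3) + 6*x*cos(x + pi/3) + 5*sin(x + pi/3) + 3*cos(x + pi/3)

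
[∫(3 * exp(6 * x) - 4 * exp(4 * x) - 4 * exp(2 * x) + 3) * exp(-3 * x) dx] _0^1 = -E + exp(-1) + (E - exp(-1))^3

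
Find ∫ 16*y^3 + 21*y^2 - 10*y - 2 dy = 4*y^4 + 7*y^3 - 5*y^2 - 2*y + C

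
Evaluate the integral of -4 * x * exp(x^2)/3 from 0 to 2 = 2/3 - 2*exp(4)/3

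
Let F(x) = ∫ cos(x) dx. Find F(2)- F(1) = -sin(1) + sin(2)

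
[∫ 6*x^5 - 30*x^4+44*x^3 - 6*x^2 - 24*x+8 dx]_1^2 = 0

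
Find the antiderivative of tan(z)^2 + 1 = tan(z) + C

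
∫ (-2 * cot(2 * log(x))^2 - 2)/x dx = cot(2*log(x)) + C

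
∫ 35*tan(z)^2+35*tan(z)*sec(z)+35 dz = 35*tan(z) + 35/cos(z) + C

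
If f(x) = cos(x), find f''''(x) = cos(x)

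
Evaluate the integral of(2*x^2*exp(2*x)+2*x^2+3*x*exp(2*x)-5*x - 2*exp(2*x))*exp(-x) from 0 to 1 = 0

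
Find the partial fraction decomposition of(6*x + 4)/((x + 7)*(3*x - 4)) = 36/(25*(3*x - 4)) + 38/(25*(x + 7))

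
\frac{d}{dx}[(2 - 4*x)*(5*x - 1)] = 14 - 40*x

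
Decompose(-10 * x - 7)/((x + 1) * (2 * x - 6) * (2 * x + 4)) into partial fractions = 13/(20*(x + 2)) - 3/(16*(x + 1)) - 37/(80*(x - 3))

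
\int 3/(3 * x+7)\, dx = log(3*x + 7) + C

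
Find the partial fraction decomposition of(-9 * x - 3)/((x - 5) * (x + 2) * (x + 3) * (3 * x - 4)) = 81/(286*(3*x - 4)) - 3/(13*(x + 3)) + 3/(14*(x + 2)) - 6/(77*(x - 5))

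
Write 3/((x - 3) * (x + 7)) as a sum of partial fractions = -3/(10*(x + 7)) + 3/(10*(x - 3))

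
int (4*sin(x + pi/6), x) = -4*cos(x + pi/6) + C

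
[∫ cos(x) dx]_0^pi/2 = 1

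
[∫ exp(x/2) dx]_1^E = -2*exp(1/2) + 2*exp(E/2)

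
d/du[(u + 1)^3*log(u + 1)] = 3*u^2*log(u + 1) + u^2 + 6*u*log(u + 1) + 2*u + 3*log(u + 1) + 1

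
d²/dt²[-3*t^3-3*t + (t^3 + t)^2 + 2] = 30*t^4 + 24*t^2 - 18*t + 2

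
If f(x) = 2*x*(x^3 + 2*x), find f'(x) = 8*x^3 + 8*x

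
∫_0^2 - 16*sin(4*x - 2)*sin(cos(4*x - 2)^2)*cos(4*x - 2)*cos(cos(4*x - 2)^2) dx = -sin(cos(2)^2)^2 + sin(cos(6)^2)^2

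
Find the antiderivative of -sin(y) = cos(y) + C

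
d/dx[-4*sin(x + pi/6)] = -4*cos(x + pi/6)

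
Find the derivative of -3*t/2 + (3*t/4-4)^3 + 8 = 81*t^2/64 - 27*t/2 + 69/2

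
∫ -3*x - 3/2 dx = -3*x^2/2 - 3*x/2 + C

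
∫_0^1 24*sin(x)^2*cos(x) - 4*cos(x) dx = -2*sin(3) + 2*sin(1)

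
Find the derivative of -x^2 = -2*x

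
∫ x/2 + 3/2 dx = x^2/4 + 3*x/2 + C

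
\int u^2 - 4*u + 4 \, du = u^3/3 - 2*u^2 + 4*u + C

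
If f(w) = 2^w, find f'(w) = 2^w*log(2)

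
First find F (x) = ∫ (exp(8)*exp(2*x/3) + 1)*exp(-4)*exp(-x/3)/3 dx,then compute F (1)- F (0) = -exp(4) - exp(-13/3) + exp(-4) + exp(13/3)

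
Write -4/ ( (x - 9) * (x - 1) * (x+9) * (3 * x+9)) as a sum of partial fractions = 1/(810*(x + 9)) - 1/(216*(x + 3)) + 1/(240*(x - 1)) - 1/(1296*(x - 9))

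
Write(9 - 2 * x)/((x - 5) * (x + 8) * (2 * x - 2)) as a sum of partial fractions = 25/(234*(x + 8)) - 7/(72*(x - 1)) - 1/(104*(x - 5))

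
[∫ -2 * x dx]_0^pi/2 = -pi^2/4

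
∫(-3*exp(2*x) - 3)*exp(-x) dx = -6*sinh(x) + C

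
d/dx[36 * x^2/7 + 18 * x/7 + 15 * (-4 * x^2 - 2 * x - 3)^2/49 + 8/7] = 960*x^3/49 + 720*x^2/49 + 192*x/7 + 306/49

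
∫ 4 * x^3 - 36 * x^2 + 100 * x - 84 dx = x^4 - 12*x^3 + 50*x^2 - 84*x + C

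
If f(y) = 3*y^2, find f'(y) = 6*y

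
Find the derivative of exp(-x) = -exp(-x)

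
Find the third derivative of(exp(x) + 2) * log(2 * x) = (x^3*exp(x)*log(x) + x^3*exp(x)*log(2) + 3*x^2*exp(x) - 3*x*exp(x) + 2*exp(x) + 4)/x^3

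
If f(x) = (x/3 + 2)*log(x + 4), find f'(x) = (x*log(x + 4) + x + 4*log(x + 4) + 6)/(3*x + 12)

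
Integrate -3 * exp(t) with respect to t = -3*exp(t) + C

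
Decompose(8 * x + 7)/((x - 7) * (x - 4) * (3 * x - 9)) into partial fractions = 31/(12*(x - 3)) - 13/(3*(x - 4)) + 7/(4*(x - 7))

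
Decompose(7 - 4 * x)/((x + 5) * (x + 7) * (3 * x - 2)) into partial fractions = 39/(391*(3*x - 2)) + 35/(46*(x + 7)) - 27/(34*(x + 5))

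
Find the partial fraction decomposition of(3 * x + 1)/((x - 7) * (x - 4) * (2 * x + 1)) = -2/(135*(2*x + 1)) - 13/(27*(x - 4)) + 22/(45*(x - 7))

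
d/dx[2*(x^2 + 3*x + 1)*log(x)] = (4*x^2*log(x) + 2*x^2 + 6*x*log(x) + 6*x + 2)/x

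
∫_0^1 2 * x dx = 1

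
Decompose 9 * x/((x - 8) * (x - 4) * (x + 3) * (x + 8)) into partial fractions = 3/(40*(x + 8)) - 27/(385*(x + 3)) - 3/(28*(x - 4)) + 9/(88*(x - 8))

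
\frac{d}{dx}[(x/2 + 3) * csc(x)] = -x*cot(x)*csc(x)/2 - 3*cot(x)*csc(x) + csc(x)/2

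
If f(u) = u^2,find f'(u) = 2*u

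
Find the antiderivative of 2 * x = x^2 + C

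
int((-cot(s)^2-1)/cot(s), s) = log(cot(s)) + C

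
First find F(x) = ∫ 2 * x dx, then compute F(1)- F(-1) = 0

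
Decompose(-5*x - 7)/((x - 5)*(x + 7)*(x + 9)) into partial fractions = 19/(14*(x + 9)) - 7/(6*(x + 7)) - 4/(21*(x - 5))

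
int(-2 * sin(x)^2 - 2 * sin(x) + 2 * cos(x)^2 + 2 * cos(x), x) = (sqrt(2)*sin(x + pi/4) + 1)^2 + C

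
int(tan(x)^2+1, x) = tan(x) + C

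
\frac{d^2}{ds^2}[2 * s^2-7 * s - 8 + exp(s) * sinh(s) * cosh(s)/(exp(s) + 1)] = (2*exp(3*s)*sinh(2*s) + 4*exp(3*s) + 7*exp(2*s)*sinh(2*s)/2 + 2*exp(2*s)*cosh(2*s) + 12*exp(2*s) + 5*exp(s)*sinh(2*s)/2 + 2*exp(s)*cosh(2*s) + 12*exp(s) + 4)/(exp(3*s) + 3*exp(2*s) + 3*exp(s) + 1)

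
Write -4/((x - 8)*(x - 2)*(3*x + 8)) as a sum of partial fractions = -9/(112*(3*x + 8)) + 1/(21*(x - 2)) - 1/(48*(x - 8))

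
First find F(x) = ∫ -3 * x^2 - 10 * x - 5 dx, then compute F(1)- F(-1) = -12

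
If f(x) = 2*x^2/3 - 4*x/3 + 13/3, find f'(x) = 4*x/3 - 4/3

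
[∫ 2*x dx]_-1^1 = 0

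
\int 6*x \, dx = 3*x^2 + C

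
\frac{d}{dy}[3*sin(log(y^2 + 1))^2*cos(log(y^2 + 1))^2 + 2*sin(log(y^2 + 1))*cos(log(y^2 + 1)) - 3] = y*(3*sin(4*log(y^2 + 1)) + 4*cos(2*log(y^2 + 1)))/(y^2 + 1)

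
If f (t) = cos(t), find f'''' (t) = cos(t)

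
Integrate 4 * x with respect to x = 2*x^2 + C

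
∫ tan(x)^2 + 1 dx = tan(x) + C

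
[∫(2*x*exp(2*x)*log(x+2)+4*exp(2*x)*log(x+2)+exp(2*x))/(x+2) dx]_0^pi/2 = -log(2) + exp(pi)*log(pi/2 + 2)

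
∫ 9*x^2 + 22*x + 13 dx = 3*x^3 + 11*x^2 + 13*x + C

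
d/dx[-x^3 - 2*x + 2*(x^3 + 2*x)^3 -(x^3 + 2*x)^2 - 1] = 18*x^8 + 84*x^6 - 6*x^5 + 120*x^4 - 16*x^3 + 45*x^2 - 8*x - 2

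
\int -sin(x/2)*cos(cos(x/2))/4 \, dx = sin(cos(x/2))/2 + C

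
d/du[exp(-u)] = -exp(-u)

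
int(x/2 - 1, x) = x^2/4 - x + C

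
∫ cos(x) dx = sin(x) + C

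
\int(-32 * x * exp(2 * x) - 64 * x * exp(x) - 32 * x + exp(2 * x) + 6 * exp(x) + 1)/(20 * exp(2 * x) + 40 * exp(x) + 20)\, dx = ((exp(x) + 1)*(-16*x^2 + x + 120) + 4*exp(x))/(20*(exp(x) + 1)) + C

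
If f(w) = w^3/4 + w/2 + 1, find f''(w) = 3*w/2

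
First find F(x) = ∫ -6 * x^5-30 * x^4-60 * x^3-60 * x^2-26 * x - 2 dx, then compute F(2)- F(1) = -655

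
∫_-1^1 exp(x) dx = E - exp(-1)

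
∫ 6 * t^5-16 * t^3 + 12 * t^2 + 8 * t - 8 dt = t^6 - 4*t^4 + 4*t^3 + 4*t^2 - 8*t + C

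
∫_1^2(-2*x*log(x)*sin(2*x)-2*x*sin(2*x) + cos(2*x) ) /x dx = (log(2) + 1)*cos(4) - cos(2)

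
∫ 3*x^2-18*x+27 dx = x^3 - 9*x^2 + 27*x + C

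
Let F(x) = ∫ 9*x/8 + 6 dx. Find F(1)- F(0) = 105/16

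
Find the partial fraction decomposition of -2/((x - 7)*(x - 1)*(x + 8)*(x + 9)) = 1/(80*(x + 9)) - 2/(135*(x + 8)) + 1/(270*(x - 1)) - 1/(720*(x - 7))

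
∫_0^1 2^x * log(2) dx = 1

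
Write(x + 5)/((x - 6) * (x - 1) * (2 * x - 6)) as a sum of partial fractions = 3/(10*(x - 1)) - 2/(3*(x - 3)) + 11/(30*(x - 6))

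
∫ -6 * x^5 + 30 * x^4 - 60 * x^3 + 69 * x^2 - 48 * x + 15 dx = -x^6 + 6*x^5 - 15*x^4 + 23*x^3 - 24*x^2 + 15*x + C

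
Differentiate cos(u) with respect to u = -sin(u)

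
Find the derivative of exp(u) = exp(u)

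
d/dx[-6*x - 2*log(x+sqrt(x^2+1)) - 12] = (-6*x^2 - 6*x*sqrt(x^2 + 1) - 2*x - 2*sqrt(x^2 + 1) - 6)/(x^2 + x*sqrt(x^2 + 1) + 1)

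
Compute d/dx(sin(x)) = cos(x)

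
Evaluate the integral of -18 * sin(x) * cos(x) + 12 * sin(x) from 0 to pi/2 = 3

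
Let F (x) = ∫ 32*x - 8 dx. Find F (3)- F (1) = 112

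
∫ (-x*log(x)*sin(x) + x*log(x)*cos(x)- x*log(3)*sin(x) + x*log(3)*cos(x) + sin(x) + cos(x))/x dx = sqrt(2)*log(3*x)*sin(x + pi/4) + C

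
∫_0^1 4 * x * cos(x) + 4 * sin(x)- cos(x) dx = 3*sin(1)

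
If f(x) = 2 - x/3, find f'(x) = -1/3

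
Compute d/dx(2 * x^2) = 4*x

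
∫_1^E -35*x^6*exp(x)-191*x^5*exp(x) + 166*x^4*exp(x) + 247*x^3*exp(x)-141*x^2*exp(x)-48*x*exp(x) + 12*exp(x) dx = (-3 + 6*E + 7*exp(2))*(-5*exp(3) - 4 + 2*E + 7*exp(2))*exp(1 + E)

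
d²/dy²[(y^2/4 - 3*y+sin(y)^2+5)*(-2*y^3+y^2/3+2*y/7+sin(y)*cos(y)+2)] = -4*y^3*cos(2*y) - 10*y^3 - 25*y^2*sin(2*y)/2 + 2*y^2*cos(2*y)/3 + 73*y^2 + 22*y*sin(2*y)/3 + 53*y*cos(2*y)/7 - 501*y/7 - 285*sin(2*y)/28 + 2*sin(4*y) - 7*cos(2*y)/3 + 62/21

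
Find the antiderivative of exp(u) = exp(u) + C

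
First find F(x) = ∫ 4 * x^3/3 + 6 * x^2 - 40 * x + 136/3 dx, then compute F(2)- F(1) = 13/3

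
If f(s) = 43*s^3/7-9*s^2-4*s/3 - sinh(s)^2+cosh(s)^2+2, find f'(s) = 129*s^2/7 - 18*s - 4/3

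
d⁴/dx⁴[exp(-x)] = exp(-x)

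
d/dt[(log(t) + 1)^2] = (2*log(t) + 2)/t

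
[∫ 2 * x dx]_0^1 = 1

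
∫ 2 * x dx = x^2 + C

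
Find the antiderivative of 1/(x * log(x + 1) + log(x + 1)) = log(log(x + 1)) + C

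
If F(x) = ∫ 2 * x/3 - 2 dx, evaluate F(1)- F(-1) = -4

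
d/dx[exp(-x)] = -exp(-x)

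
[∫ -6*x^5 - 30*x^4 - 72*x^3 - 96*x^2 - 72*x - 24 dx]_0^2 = -992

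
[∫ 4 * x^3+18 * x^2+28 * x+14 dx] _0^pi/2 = -5 + (1 + pi/2)^2*(1 + (pi/2 + 2)^2)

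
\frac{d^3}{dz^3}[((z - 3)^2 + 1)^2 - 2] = 24*z - 72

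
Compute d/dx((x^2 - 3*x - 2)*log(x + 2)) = (2*x^2*log(x + 2) + x^2 + x*log(x + 2) - 3*x - 6*log(x + 2) - 2)/(x + 2)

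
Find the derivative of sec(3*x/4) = 3*tan(3*x/4)*sec(3*x/4)/4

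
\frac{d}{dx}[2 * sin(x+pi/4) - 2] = 2*cos(x + pi/4)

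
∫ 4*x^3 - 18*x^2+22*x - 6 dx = x^4 - 6*x^3 + 11*x^2 - 6*x + C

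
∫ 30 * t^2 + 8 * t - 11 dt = 10*t^3 + 4*t^2 - 11*t + C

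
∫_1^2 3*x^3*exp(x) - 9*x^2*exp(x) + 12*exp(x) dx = 3*E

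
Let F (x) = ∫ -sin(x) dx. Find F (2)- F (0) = -1 + cos(2)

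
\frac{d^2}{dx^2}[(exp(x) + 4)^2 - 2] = 4*exp(2*x) + 8*exp(x)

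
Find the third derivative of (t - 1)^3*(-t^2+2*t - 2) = -60*t^2 + 120*t - 66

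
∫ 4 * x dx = 2*x^2 + C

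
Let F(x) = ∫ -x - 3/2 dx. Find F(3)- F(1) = -7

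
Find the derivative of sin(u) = cos(u)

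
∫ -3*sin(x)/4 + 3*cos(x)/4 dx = 3*sqrt(2)*sin(x + pi/4)/4 + C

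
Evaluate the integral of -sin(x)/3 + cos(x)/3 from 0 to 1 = -1/3 + cos(1)/3 + sin(1)/3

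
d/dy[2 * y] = 2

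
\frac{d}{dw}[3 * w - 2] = 3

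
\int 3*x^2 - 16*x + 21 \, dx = x^3 - 8*x^2 + 21*x + C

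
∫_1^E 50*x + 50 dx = -100 + (5 + 5*E)^2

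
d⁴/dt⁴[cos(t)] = cos(t)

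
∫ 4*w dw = 2*w^2 + C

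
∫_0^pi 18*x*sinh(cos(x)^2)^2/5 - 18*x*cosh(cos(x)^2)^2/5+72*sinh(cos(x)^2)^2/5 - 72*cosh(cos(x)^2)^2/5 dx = -9*pi*(pi + 8)/5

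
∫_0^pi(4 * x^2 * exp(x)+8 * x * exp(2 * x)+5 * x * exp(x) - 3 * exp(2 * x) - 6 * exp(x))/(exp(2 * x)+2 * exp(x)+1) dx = -(-4*pi^2*exp(pi) - 3/2 + 3*exp(pi)/2 + 3*pi*exp(pi))/(1 + exp(pi))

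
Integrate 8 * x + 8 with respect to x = 4*x^2 + 8*x + C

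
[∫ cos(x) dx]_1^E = -sin(1) + sin(E)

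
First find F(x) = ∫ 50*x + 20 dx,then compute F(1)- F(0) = 45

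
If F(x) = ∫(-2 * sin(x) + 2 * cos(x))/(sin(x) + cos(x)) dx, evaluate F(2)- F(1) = 2*log(sin(pi/4 + 2)) - 2*log(sin(pi/4 + 1))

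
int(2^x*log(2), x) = 2^x + C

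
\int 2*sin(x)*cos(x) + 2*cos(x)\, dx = (sin(x) + 1)^2 + C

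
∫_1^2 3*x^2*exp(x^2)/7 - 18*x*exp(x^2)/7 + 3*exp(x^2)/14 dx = -6*exp(4)/7 + 15*E/14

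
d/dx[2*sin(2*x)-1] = 4*cos(2*x)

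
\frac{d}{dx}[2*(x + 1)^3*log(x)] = (6*x^3*log(x) + 2*x^3 + 12*x^2*log(x) + 6*x^2 + 6*x*log(x) + 6*x + 2)/x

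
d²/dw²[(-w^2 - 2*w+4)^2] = 12*w^2 + 24*w - 8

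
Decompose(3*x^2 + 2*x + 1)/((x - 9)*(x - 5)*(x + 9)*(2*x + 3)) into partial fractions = 38/(4095*(2*x + 3)) - 113/(1890*(x + 9)) - 43/(364*(x - 5)) + 131/(756*(x - 9))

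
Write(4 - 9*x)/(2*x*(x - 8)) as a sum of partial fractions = -17/(4*(x - 8)) - 1/(4*x)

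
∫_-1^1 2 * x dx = 0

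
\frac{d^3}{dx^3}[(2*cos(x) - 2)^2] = 8*(4*cos(x) - 1)*sin(x)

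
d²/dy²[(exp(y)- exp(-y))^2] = (4*exp(4*y) + 4)*exp(-2*y)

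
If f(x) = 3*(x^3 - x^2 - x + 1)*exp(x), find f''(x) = 3*x^3*exp(x) + 15*x^2*exp(x) + 3*x*exp(x) - 9*exp(x)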